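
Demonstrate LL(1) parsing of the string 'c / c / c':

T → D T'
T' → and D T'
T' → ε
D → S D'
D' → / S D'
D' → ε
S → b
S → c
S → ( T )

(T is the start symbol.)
Stack is shown with the top on the left.

Stack        Input        Action
--------------------------------
T $          c / c / c $  output T → D T'
D T' $       c / c / c $  output D → S D'
S D' T' $    c / c / c $  output S → c
c D' T' $    c / c / c $  match 'c'
D' T' $      / c / c $    output D' → / S D'
/ S D' T' $  / c / c $    match '/'
S D' T' $    c / c $      output S → c
c D' T' $    c / c $      match 'c'
D' T' $      / c $        output D' → / S D'
/ S D' T' $  / c $        match '/'
S D' T' $    c $          output S → c
c D' T' $    c $          match 'c'
D' T' $      $            output D' → ε
T' $         $            output T' → ε
$            $            accept

The string is accepted.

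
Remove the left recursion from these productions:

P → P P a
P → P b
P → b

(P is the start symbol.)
P is directly left-recursive. The standard transformation for
  A → A α₁ | ... | A α_m | β₁ | ... | β_n
is
  A  → β₁ A' | ... | β_n A'
  A' → α₁ A' | ... | α_m A' | ε

P → b becomes P → b P'
P → P P a becomes P' → P a P'
P → P b becomes P' → b P'
Add P' → ε

Resulting grammar:
P → b P'
P' → P a P'
P' → b P'
P' → ε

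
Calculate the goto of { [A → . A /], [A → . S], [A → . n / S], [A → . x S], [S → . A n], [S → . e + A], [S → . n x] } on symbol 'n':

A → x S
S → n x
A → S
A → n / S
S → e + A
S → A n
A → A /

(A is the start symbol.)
{ [A → n . / S], [S → n . x] }

GOTO(I, 'n') = CLOSURE({ [A → αX.β] : [A → α.Xβ] ∈ I, X = 'n' })

Items with dot before 'n', with the dot advanced:
  [A → . n / S] → [A → n . / S]
  [S → . n x] → [S → n . x]
Closure adds nothing (no advanced item has the dot before a non-terminal).

GOTO = { [A → n . / S], [S → n . x] }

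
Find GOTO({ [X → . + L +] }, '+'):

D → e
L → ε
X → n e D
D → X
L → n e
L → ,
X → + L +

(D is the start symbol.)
GOTO(I, '+') = CLOSURE({ [A → αX.β] : [A → α.Xβ] ∈ I, X = '+' })

Items with dot before '+', with the dot advanced:
  [X → . + L +] → [X → + . L +]
Closure of the advanced items:
  [X → + . L +] has the dot before L: add [L → .], [L → . n e], [L → . ,]

GOTO = { [L → . ,], [L → . n e], [L → .], [X → + . L +] }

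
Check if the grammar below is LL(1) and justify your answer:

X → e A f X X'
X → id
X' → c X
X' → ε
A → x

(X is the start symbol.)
A grammar is LL(1) if for each non-terminal N with multiple productions, the predict sets of those productions are pairwise disjoint, where PREDICT(N → α) = (FIRST(α) \ {ε}) ∪ (FOLLOW(N) if α ⇒* ε).

Relevant sets:
  FOLLOW(X') = { $, 'c' }

For X:
  PREDICT(X → e A f X X') = { 'e' }
  PREDICT(X → id) = { 'id' }
For X':
  PREDICT(X' → c X) = { 'c' }
  PREDICT(X' → ε) = { $, 'c' }
A has a single production, so nothing to check there.

Conflict found: Predict set conflict for X': { 'c' }
The grammar is NOT LL(1).

Answer: No. Predict set conflict for X': { 'c' }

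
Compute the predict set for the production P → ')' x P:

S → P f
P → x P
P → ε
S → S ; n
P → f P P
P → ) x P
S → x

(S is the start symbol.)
PREDICT(P → ')' x P) = (FIRST(RHS) \ {ε}) ∪ (FOLLOW(P) if ε ∈ FIRST(RHS), i.e. RHS ⇒* ε)
FIRST(')' x P) = { ')' }
ε ∉ FIRST(')' x P), so FOLLOW(P) is not added.
PREDICT(P → ')' x P) = { ')' }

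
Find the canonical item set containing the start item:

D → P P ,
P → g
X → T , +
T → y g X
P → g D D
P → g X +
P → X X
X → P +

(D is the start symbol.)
First, augment the grammar with D' → D
I₀ = CLOSURE({ [D' → . D] }):
  [D' → . D] has the dot before D: add [D → . P P ,]
  [D → . P P ,] has the dot before P: add [P → . g], [P → . g D D], [P → . g X +], [P → . X X]
  [P → . X X] has the dot before X: add [X → . T , +], [X → . P +]
  [X → . T , +] has the dot before T: add [T → . y g X]
No further items can be added.

I₀ = { [D → . P P ,], [D' → . D], [P → . X X], [P → . g D D], [P → . g X +], [P → . g], [T → . y g X], [X → . P +], [X → . T , +] }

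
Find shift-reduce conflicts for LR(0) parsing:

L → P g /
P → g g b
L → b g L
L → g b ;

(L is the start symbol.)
No shift-reduce conflicts

Augment with L' → L and build the canonical LR(0) collection (I0 = CLOSURE({[L' → . L]}), then GOTO on every symbol after a dot until no new states appear). It has 13 states:
  I0: { [L → . P g /], [L → . b g L], [L → . g b ;], [L' → . L], [P → . g g b] }  — shift
  I1: { [L' → L .] }  — accept
  I2: { [L → P . g /] }  — shift
  I3: { [L → b . g L] }  — shift
  I4: { [L → g . b ;], [P → g . g b] }  — shift
  I5: { [L → g b . ;] }  — shift
  I6: { [P → g g . b] }  — shift
  I7: { [P → g g b .] }  — reduce
  I8: { [L → g b ; .] }  — reduce
  I9: { [L → . P g /], [L → . b g L], [L → . g b ;], [L → b g . L], [P → . g g b] }  — shift
  I10: { [L → b g L .] }  — reduce
  I11: { [L → P g . /] }  — shift
  I12: { [L → P g / .] }  — reduce

No state contains both a complete item and a shift item.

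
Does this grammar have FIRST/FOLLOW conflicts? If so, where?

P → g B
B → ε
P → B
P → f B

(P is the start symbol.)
No FIRST/FOLLOW conflicts.

A FIRST/FOLLOW conflict occurs when a non-terminal N has a nullable alternative N → β (β ⇒* ε) and another alternative N → α with FIRST(α) ∩ FOLLOW(N) ≠ ∅: on such a lookahead the parser cannot decide between expanding α and letting N vanish via β.

Nullable non-terminals: B, P.
FIRST sets used below: FIRST(B) = { ε }
B has a nullable alternative but only one production, so nothing to check.

P: nullable alternative(s) P → B; FOLLOW(P) = { $ }
  P → g B: FIRST \ {ε} = { 'g' } — disjoint from FOLLOW(P)
  P → B: FIRST \ {ε} = { } — this is the only nullable alternative, skip
  P → f B: FIRST \ {ε} = { 'f' } — disjoint from FOLLOW(P)

No FIRST/FOLLOW conflicts found.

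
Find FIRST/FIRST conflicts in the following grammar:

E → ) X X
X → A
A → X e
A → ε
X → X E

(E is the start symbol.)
Yes. X → A / X → X E on { ')', 'e' }

A FIRST/FIRST conflict occurs when two productions N → α and N → β for the same non-terminal have FIRST(α) ∩ FIRST(β) ≠ ∅ (with ε ∈ FIRST of a nullable right-hand side, so two nullable alternatives also conflict).

FIRST sets of the non-terminals at (or reachable through a nullable prefix from) the front of some alternative:
  FIRST(A) = { ')', 'e', ε }
  FIRST(X) = { ')', 'e', ε }
  FIRST(E) = { ')' }

Productions for X:
  X → A: FIRST = { ')', 'e', ε }
  X → X E: FIRST = { ')', 'e' }
Productions for A:
  A → X e: FIRST = { ')', 'e' }
  A → ε: FIRST = { ε }
E has only one production, so no FIRST/FIRST conflict is possible there.

Conflict for X: X → A and X → X E
  Overlap: { ')', 'e' }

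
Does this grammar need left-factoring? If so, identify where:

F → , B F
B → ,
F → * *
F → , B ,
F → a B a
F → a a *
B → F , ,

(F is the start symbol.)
Yes, F has productions with common prefix ', B'; F has productions with common prefix 'a'

Left-factoring is needed when two productions for the same non-terminal
share a common prefix on the right-hand side.

Productions for F:
  F → , B F
  F → * *
  F → , B ,
  F → a B a
  F → a a *
Productions for B:
  B → ,
  B → F , ,

Found common prefix ', B' in productions for F
Found common prefix 'a' in productions for F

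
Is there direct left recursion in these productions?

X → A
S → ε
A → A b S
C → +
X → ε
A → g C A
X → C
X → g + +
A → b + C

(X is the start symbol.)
Yes, A is left-recursive

X → A: starts with A
S → ε: starts with ε
A → A b S: LEFT RECURSIVE (starts with A)
C → +: starts with '+'
X → ε: starts with ε
A → g C A: starts with g
X → C: starts with C
X → g + +: starts with g
A → b + C: starts with b

The grammar has direct left recursion on: A.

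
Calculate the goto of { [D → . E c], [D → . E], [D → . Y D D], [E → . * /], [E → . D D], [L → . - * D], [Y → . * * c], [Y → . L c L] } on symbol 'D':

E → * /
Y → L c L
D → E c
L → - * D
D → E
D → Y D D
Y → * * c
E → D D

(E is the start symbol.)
GOTO(I, 'D') = CLOSURE({ [A → αX.β] : [A → α.Xβ] ∈ I, X = 'D' })

Items with dot before 'D', with the dot advanced:
  [E → . D D] → [E → D . D]
Closure of the advanced items:
  [E → D . D] has the dot before D: add [D → . E c], [D → . E], [D → . Y D D]
  [D → . E c] has the dot before E: add [E → . * /], [E → . D D]
  [D → . Y D D] has the dot before Y: add [Y → . L c L], [Y → . * * c]
  [Y → . L c L] has the dot before L: add [L → . - * D]

GOTO = { [D → . E c], [D → . E], [D → . Y D D], [E → . * /], [E → . D D], [E → D . D], [L → . - * D], [Y → . * * c], [Y → . L c L] }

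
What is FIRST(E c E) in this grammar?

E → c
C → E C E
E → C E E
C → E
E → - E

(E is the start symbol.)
{ '-', 'c' }

FIRST sets of the non-terminals involved (from the grammar, by fixed-point iteration):
  FIRST(E) = { '-', 'c' }

To compute FIRST(E c E), process the symbols left to right:
Symbol E is a non-terminal. Add FIRST(E) \ {ε} = { '-', 'c' }
E is not nullable (ε ∉ FIRST(E)), so stop here.
FIRST(E c E) = { '-', 'c' }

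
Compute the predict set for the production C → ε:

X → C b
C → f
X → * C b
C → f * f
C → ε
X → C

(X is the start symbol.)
PREDICT(C → ε) = (FIRST(RHS) \ {ε}) ∪ (FOLLOW(C) if ε ∈ FIRST(RHS), i.e. RHS ⇒* ε)
The right-hand side is ε (FIRST(ε) = { ε }), so the predict set is FOLLOW(C) = { $, 'b' }
PREDICT(C → ε) = { $, 'b' }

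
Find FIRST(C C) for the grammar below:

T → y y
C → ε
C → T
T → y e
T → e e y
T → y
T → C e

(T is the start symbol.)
FIRST sets of the non-terminals involved (from the grammar, by fixed-point iteration):
  FIRST(C) = { 'e', 'y', ε }

To compute FIRST(C C), process the symbols left to right:
Symbol C is a non-terminal. Add FIRST(C) \ {ε} = { 'e', 'y' }
C is nullable (ε ∈ FIRST(C)), continue to the next symbol.
Symbol C is a non-terminal. Add FIRST(C) \ {ε} = { 'e', 'y' }
C is nullable (ε ∈ FIRST(C)), continue to the next symbol.
All symbols are nullable, so ε is in the result.
FIRST(C C) = { 'e', 'y', ε }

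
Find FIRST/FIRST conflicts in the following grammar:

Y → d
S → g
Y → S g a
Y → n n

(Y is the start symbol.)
No FIRST/FIRST conflicts.

A FIRST/FIRST conflict occurs when two productions N → α and N → β for the same non-terminal have FIRST(α) ∩ FIRST(β) ≠ ∅ (with ε ∈ FIRST of a nullable right-hand side, so two nullable alternatives also conflict).

FIRST sets of the non-terminals at (or reachable through a nullable prefix from) the front of some alternative:
  FIRST(S) = { 'g' }

Productions for Y:
  Y → d: FIRST = { 'd' }
  Y → S g a: FIRST = { 'g' }
  Y → n n: FIRST = { 'n' }
S has only one production, so no FIRST/FIRST conflict is possible there.

All alternatives of each non-terminal have pairwise disjoint FIRST sets.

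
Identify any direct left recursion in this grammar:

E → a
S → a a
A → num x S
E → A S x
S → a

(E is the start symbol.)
E → a: starts with a
S → a a: starts with a
A → num x S: starts with num
E → A S x: starts with A
S → a: starts with a

No direct left recursion found.

Answer: No direct left recursion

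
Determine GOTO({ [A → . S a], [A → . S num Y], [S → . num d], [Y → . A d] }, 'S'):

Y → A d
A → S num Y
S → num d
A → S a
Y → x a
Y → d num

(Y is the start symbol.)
GOTO(I, 'S') = CLOSURE({ [A → αX.β] : [A → α.Xβ] ∈ I, X = 'S' })

Items with dot before 'S', with the dot advanced:
  [A → . S a] → [A → S . a]
  [A → . S num Y] → [A → S . num Y]
Closure adds nothing (no advanced item has the dot before a non-terminal).

GOTO = { [A → S . a], [A → S . num Y] }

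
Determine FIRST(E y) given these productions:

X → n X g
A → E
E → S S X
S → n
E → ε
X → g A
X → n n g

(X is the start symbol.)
{ 'n', 'y' }

FIRST sets of the non-terminals involved (from the grammar, by fixed-point iteration):
  FIRST(E) = { 'n', ε }

To compute FIRST(E y), process the symbols left to right:
Symbol E is a non-terminal. Add FIRST(E) \ {ε} = { 'n' }
E is nullable (ε ∈ FIRST(E)), continue to the next symbol.
Symbol y is a terminal. Add 'y' and stop.
FIRST(E y) = { 'n', 'y' }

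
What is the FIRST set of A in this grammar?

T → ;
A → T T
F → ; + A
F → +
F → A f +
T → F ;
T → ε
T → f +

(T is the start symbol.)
FIRST sets of the other non-terminals involved (by the same procedure, iterated to a fixed point):
  FIRST(T) = { '+', ';', 'f', ε }

From A → T T:
  - T is a non-terminal: add FIRST(T) \ {ε} = { '+', ';', 'f' }
    T is nullable, so continue to the next symbol
  - T is a non-terminal: add FIRST(T) \ {ε} = { '+', ';', 'f' }
    T is nullable and nothing follows, so the whole right-hand side can vanish: ε ∈ FIRST(A)

Collecting: FIRST(A) = { '+', ';', 'f', ε }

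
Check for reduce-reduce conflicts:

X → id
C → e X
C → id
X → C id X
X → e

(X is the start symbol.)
Augment with X' → X and build the canonical LR(0) collection (I0 = CLOSURE({[X' → . X]}), then GOTO on every symbol after a dot until no new states appear). It has 8 states:
  I0: { [C → . e X], [C → . id], [X → . C id X], [X → . e], [X → . id], [X' → . X] }  — shift
  I1: { [X → C . id X] }  — shift
  I2: { [X' → X .] }  — accept
  I3: { [C → . e X], [C → . id], [C → e . X], [X → . C id X], [X → . e], [X → . id], [X → e .] }  — shift, reduce
  I4: { [C → id .], [X → id .] }  — 2 reduces
  I5: { [C → e X .] }  — reduce
  I6: { [C → . e X], [C → . id], [X → . C id X], [X → . e], [X → . id], [X → C id . X] }  — shift
  I7: { [X → C id X .] }  — reduce

I4 contains complete items [C → id .], [X → id .] — reduce-reduce conflict.

Answer: Yes — I4: [C → id .] vs [X → id .]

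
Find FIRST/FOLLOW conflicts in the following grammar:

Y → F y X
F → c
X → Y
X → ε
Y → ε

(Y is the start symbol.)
A FIRST/FOLLOW conflict occurs when a non-terminal N has a nullable alternative N → β (β ⇒* ε) and another alternative N → α with FIRST(α) ∩ FOLLOW(N) ≠ ∅: on such a lookahead the parser cannot decide between expanding α and letting N vanish via β.

Nullable non-terminals: X, Y.
FIRST sets used below: FIRST(Y) = { 'c', ε }, FIRST(F) = { 'c' }

X: nullable alternative(s) X → Y, X → ε; FOLLOW(X) = { $ }
  X → Y: FIRST \ {ε} = { 'c' } — disjoint from FOLLOW(X)
  X → ε: FIRST \ {ε} = { } — disjoint from FOLLOW(X)

Y: nullable alternative(s) Y → ε; FOLLOW(Y) = { $ }
  Y → F y X: FIRST \ {ε} = { 'c' } — disjoint from FOLLOW(Y)
  Y → ε: FIRST \ {ε} = { } — this is the only nullable alternative, skip

F has no nullable alternative, so no FIRST/FOLLOW check is needed there.

No FIRST/FOLLOW conflicts found.

Answer: No FIRST/FOLLOW conflicts.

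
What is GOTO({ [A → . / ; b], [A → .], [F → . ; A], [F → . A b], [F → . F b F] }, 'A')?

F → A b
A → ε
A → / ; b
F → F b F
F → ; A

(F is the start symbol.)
GOTO(I, 'A') = CLOSURE({ [A → αX.β] : [A → α.Xβ] ∈ I, X = 'A' })

Items with dot before 'A', with the dot advanced:
  [F → . A b] → [F → A . b]
Closure adds nothing (no advanced item has the dot before a non-terminal).

GOTO = { [F → A . b] }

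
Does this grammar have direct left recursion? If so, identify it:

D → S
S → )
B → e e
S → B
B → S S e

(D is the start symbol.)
No direct left recursion

D → S: starts with S
S → ): starts with ')'
B → e e: starts with e
S → B: starts with B
B → S S e: starts with S

No direct left recursion found.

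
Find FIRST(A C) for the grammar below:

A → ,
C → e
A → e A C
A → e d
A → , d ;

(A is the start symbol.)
FIRST sets of the non-terminals involved (from the grammar, by fixed-point iteration):
  FIRST(A) = { ',', 'e' }

To compute FIRST(A C), process the symbols left to right:
Symbol A is a non-terminal. Add FIRST(A) \ {ε} = { ',', 'e' }
A is not nullable (ε ∉ FIRST(A)), so stop here.
FIRST(A C) = { ',', 'e' }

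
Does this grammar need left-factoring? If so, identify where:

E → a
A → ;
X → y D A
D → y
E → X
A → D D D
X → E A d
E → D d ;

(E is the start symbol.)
No, left-factoring is not needed

Left-factoring is needed when two productions for the same non-terminal
share a common prefix on the right-hand side.

Productions for E:
  E → a
  E → X
  E → D d ;
Productions for A:
  A → ;
  A → D D D
Productions for X:
  X → y D A
  X → E A d

No common prefixes found.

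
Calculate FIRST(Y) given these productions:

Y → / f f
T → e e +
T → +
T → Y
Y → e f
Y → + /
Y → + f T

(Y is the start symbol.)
{ '+', '/', 'e' }

From Y → / f f:
  - '/' is a terminal: add '/' and stop
From Y → e f:
  - e is a terminal: add 'e' and stop
From Y → + /:
  - '+' is a terminal: add '+' and stop
From Y → + f T:
  - '+' is a terminal: add '+' and stop

Collecting: FIRST(Y) = { '+', '/', 'e' }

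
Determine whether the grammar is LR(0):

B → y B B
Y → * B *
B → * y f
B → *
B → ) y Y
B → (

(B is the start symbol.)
No. Shift-reduce conflict between [B → * .] and [B → * . y f]

A grammar is LR(0) if no state in the canonical LR(0) collection has:
  - both a shift item (dot before a terminal) and a complete item (shift-reduce conflict), or
  - two or more complete items (reduce-reduce conflict; the accept item [B' → B .] counts as a complete item here).

Augment with B' → B and build the canonical LR(0) collection (I0 = CLOSURE({[B' → . B]}), then GOTO on every symbol after a dot until no new states appear). It has 15 states:
  I0: { [B → . (], [B → . ) y Y], [B → . * y f], [B → . *], [B → . y B B], [B' → . B] }  — shift
  I1: { [B → ( .] }  — reduce
  I2: { [B → ) . y Y] }  — shift
  I3: { [B → * . y f], [B → * .] }  — shift, reduce
  I4: { [B' → B .] }  — accept
  I5: { [B → . (], [B → . ) y Y], [B → . * y f], [B → . *], [B → . y B B], [B → y . B B] }  — shift
  I6: { [B → . (], [B → . ) y Y], [B → . * y f], [B → . *], [B → . y B B], [B → y B . B] }  — shift
  I7: { [B → y B B .] }  — reduce
  I8: { [B → * y . f] }  — shift
  I9: { [B → * y f .] }  — reduce
  I10: { [B → ) y . Y], [Y → . * B *] }  — shift
  I11: { [B → . (], [B → . ) y Y], [B → . * y f], [B → . *], [B → . y B B], [Y → * . B *] }  — shift
  I12: { [B → ) y Y .] }  — reduce
  I13: { [Y → * B . *] }  — shift
  I14: { [Y → * B * .] }  — reduce

Conflict in state I3:
  Shift-reduce conflict between [B → * .] and [B → * . y f]
So the grammar is NOT LR(0).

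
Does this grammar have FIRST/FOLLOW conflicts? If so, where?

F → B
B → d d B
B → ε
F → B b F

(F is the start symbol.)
No FIRST/FOLLOW conflicts.

A FIRST/FOLLOW conflict occurs when a non-terminal N has a nullable alternative N → β (β ⇒* ε) and another alternative N → α with FIRST(α) ∩ FOLLOW(N) ≠ ∅: on such a lookahead the parser cannot decide between expanding α and letting N vanish via β.

Nullable non-terminals: B, F.
FIRST sets used below: FIRST(B) = { 'd', ε }

B: nullable alternative(s) B → ε; FOLLOW(B) = { $, 'b' }
  B → d d B: FIRST \ {ε} = { 'd' } — disjoint from FOLLOW(B)
  B → ε: FIRST \ {ε} = { } — this is the only nullable alternative, skip

F: nullable alternative(s) F → B; FOLLOW(F) = { $ }
  F → B: FIRST \ {ε} = { 'd' } — this is the only nullable alternative, skip
  F → B b F: FIRST \ {ε} = { 'b', 'd' } — disjoint from FOLLOW(F)

No FIRST/FOLLOW conflicts found.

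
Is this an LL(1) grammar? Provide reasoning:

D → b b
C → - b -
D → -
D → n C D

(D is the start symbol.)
Yes, the grammar is LL(1).

A grammar is LL(1) if for each non-terminal N with multiple productions, the predict sets of those productions are pairwise disjoint, where PREDICT(N → α) = (FIRST(α) \ {ε}) ∪ (FOLLOW(N) if α ⇒* ε).

For D:
  PREDICT(D → b b) = { 'b' }
  PREDICT(D → '-') = { '-' }
  PREDICT(D → n C D) = { 'n' }
C has a single production, so nothing to check there.

All predict sets are disjoint. The grammar IS LL(1).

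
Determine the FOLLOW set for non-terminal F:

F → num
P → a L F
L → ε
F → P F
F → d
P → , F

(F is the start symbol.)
{ $, ',', 'a', 'd', 'num' }

To compute FOLLOW(F), find every occurrence of F on a right-hand side N → α F β: add FIRST(β) \ {ε}, and if β is empty or nullable also add FOLLOW(N). Iterate to a fixed point.

F is the start symbol, so $ ∈ FOLLOW(F).
In P → a L F: F is at the end, add FOLLOW(P)
In F → P F: F is at the end; this adds FOLLOW(F) to itself — nothing new
In P → , F: F is at the end, add FOLLOW(P)

The FOLLOW sets referred to above (computed the same way, to a fixed point):
  FOLLOW(P) = { ',', 'a', 'd', 'num' }

Taking the union: FOLLOW(F) = { $, ',', 'a', 'd', 'num' }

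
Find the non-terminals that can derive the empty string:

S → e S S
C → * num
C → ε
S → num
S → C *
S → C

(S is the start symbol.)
{ 'C', 'S' }

A non-terminal is nullable if it can derive ε (the empty string): either it has an ε-production, or it has a production whose right-hand side consists entirely of nullable non-terminals.

ε-productions: C → ε
So C is immediately nullable.
S → C: every symbol on the right is nullable, so S is nullable too.
Every non-terminal is now nullable.
Nullable = { 'C', 'S' }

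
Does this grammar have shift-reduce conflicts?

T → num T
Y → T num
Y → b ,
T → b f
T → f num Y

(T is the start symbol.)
A shift-reduce conflict occurs when an LR(0) state has both:
  - a complete (reduce) item [A → α .] (dot at the end), and
  - a shift item [B → β . c γ] (dot before a terminal).

Augment with T' → T and build the canonical LR(0) collection (I0 = CLOSURE({[T' → . T]}), then GOTO on every symbol after a dot until no new states appear). It has 13 states:
  I0: { [T → . b f], [T → . f num Y], [T → . num T], [T' → . T] }  — shift
  I1: { [T' → T .] }  — accept
  I2: { [T → b . f] }  — shift
  I3: { [T → f . num Y] }  — shift
  I4: { [T → . b f], [T → . f num Y], [T → . num T], [T → num . T] }  — shift
  I5: { [T → num T .] }  — reduce
  I6: { [T → . b f], [T → . f num Y], [T → . num T], [T → f num . Y], [Y → . T num], [Y → . b ,] }  — shift
  I7: { [Y → T . num] }  — shift
  I8: { [T → f num Y .] }  — reduce
  I9: { [T → b . f], [Y → b . ,] }  — shift
  I10: { [Y → b , .] }  — reduce
  I11: { [T → b f .] }  — reduce
  I12: { [Y → T num .] }  — reduce

No state contains both a complete item and a shift item.

Answer: No shift-reduce conflicts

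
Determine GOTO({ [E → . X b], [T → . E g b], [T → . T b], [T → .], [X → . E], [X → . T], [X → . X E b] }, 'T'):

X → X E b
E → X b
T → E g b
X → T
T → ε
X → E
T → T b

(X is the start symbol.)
GOTO(I, 'T') = CLOSURE({ [A → αX.β] : [A → α.Xβ] ∈ I, X = 'T' })

Items with dot before 'T', with the dot advanced:
  [T → . T b] → [T → T . b]
  [X → . T] → [X → T .]
Closure adds nothing (no advanced item has the dot before a non-terminal).

GOTO = { [T → T . b], [X → T .] }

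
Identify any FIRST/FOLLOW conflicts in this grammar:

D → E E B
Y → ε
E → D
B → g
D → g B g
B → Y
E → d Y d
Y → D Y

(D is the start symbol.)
Yes. Y → D Y with FOLLOW(Y) on { 'd', 'g' }; B → g with FOLLOW(B) on { 'g' }

Nullable non-terminals: B, Y.
FIRST sets used below: FIRST(Y) = { 'd', 'g', ε }, FIRST(D) = { 'd', 'g' }

B: nullable alternative(s) B → Y; FOLLOW(B) = { $, 'd', 'g' }
  B → g: FIRST \ {ε} = { 'g' } — overlaps FOLLOW(B) on { 'g' }: CONFLICT
  B → Y: FIRST \ {ε} = { 'd', 'g' } — this is the only nullable alternative, skip

Y: nullable alternative(s) Y → ε; FOLLOW(Y) = { $, 'd', 'g' }
  Y → ε: FIRST \ {ε} = { } — this is the only nullable alternative, skip
  Y → D Y: FIRST \ {ε} = { 'd', 'g' } — overlaps FOLLOW(Y) on { 'd', 'g' }: CONFLICT

D, E have no nullable alternative, so no FIRST/FOLLOW check is needed there.

So the grammar has 2 FIRST/FOLLOW conflicts (marked CONFLICT above).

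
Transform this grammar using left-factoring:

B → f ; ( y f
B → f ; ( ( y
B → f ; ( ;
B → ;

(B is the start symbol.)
Left-factoring transforms A → αβ₁ | αβ₂ into A → αA' and A' → β₁ | β₂
(α is the longest common prefix among the alternatives). Repeat until
no nonterminal has two alternatives with a common prefix.

Round 1: B has alternatives sharing prefix 'f ; ('. Introduce B': B → f ; ( B'
  Add: B' → y f
  Add: B' → ( y
  Add: B' → ;

No remaining common prefixes — done.

Resulting grammar:
B → f ; ( B'
B' → y f
B' → ( y
B' → ;
B → ;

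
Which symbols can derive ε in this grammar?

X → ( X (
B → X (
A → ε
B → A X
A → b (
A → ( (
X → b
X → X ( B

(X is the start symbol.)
{ 'A' }

A non-terminal is nullable if it can derive ε (the empty string): either it has an ε-production, or it has a production whose right-hand side consists entirely of nullable non-terminals.

ε-productions: A → ε
So A is immediately nullable.
No further non-terminal can be added: every production for the remaining non-terminals contains a terminal or a non-nullable non-terminal.
Nullable = { 'A' }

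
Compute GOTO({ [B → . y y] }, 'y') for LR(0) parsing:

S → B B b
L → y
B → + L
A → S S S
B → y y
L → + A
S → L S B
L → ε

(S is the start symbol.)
{ [B → y . y] }

GOTO(I, 'y') = CLOSURE({ [A → αX.β] : [A → α.Xβ] ∈ I, X = 'y' })

Items with dot before 'y', with the dot advanced:
  [B → . y y] → [B → y . y]
Closure adds nothing (no advanced item has the dot before a non-terminal).

GOTO = { [B → y . y] }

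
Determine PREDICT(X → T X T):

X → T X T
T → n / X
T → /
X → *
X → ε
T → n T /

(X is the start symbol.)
PREDICT(X → T X T) = (FIRST(RHS) \ {ε}) ∪ (FOLLOW(X) if ε ∈ FIRST(RHS), i.e. RHS ⇒* ε)
FIRST(T) = { '/', 'n' }
FIRST(T X T) = { '/', 'n' }
ε ∉ FIRST(T X T), so FOLLOW(X) is not added.
PREDICT(X → T X T) = { '/', 'n' }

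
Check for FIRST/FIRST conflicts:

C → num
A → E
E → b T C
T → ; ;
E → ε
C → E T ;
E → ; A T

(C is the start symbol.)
A FIRST/FIRST conflict occurs when two productions N → α and N → β for the same non-terminal have FIRST(α) ∩ FIRST(β) ≠ ∅ (with ε ∈ FIRST of a nullable right-hand side, so two nullable alternatives also conflict).

FIRST sets of the non-terminals at (or reachable through a nullable prefix from) the front of some alternative:
  FIRST(E) = { ';', 'b', ε }
  FIRST(T) = { ';' }

Productions for C:
  C → num: FIRST = { 'num' }
  C → E T ;: FIRST = { ';', 'b' }
Productions for E:
  E → b T C: FIRST = { 'b' }
  E → ε: FIRST = { ε }
  E → ; A T: FIRST = { ';' }
A, T have only one production, so no FIRST/FIRST conflict is possible there.

All alternatives of each non-terminal have pairwise disjoint FIRST sets.

Answer: No FIRST/FIRST conflicts.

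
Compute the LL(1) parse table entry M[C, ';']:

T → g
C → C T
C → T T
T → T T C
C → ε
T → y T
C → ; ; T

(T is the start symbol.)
To find M[C, ';'], we find productions for C where ';' is in the predict set (PREDICT(N → α) = (FIRST(α) \ {ε}) ∪ (FOLLOW(N) if α ⇒* ε)).

Relevant sets:
  FIRST(C) = { ';', 'g', 'y', ε }
  FIRST(T) = { 'g', 'y' }
  FOLLOW(C) = { $, ';', 'g', 'y' }

C → C T: PREDICT = { ';', 'g', 'y' }
  ';' is in predict set, so this production goes in M[C, ';']
C → T T: PREDICT = { 'g', 'y' }
C → ε: PREDICT = { $, ';', 'g', 'y' }
  ';' is in predict set, so this production goes in M[C, ';']
C → ; ; T: PREDICT = { ';' }
  ';' is in predict set, so this production goes in M[C, ';']

M[C, ';'] = C → C T, C → ε, C → ; ; T  (a multiply-defined cell — the grammar is not LL(1))

Answer: C → C T, C → ε, C → ; ; T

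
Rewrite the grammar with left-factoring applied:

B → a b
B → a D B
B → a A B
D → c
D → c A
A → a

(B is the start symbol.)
B → a B'
B' → b
B' → D B
B' → A B
D → c D'
D' → ε
D' → A
A → a

Left-factoring transforms A → αβ₁ | αβ₂ into A → αA' and A' → β₁ | β₂
(α is the longest common prefix among the alternatives). Repeat until
no nonterminal has two alternatives with a common prefix.

Round 1: B has alternatives sharing prefix 'a'. Introduce B': B → a B'
  Add: B' → b
  Add: B' → D B
  Add: B' → A B

Round 2: D has alternatives sharing prefix 'c'. Introduce D': D → c D'
  Add: D' → ε
  Add: D' → A

No remaining common prefixes — done.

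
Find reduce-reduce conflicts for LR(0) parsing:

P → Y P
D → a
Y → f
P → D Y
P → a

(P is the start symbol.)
Yes — I4: [D → a .] vs [P → a .]

A reduce-reduce conflict occurs when an LR(0) state has two complete items [A → α .] and [B → β .] — both call for a reduction, and with no lookahead the parser cannot choose between them.

Augment with P' → P and build the canonical LR(0) collection (I0 = CLOSURE({[P' → . P]}), then GOTO on every symbol after a dot until no new states appear). It has 8 states:
  I0: { [D → . a], [P → . D Y], [P → . Y P], [P → . a], [P' → . P], [Y → . f] }  — shift
  I1: { [P → D . Y], [Y → . f] }  — shift
  I2: { [P' → P .] }  — accept
  I3: { [D → . a], [P → . D Y], [P → . Y P], [P → . a], [P → Y . P], [Y → . f] }  — shift
  I4: { [D → a .], [P → a .] }  — 2 reduces
  I5: { [Y → f .] }  — reduce
  I6: { [P → Y P .] }  — reduce
  I7: { [P → D Y .] }  — reduce

I4 contains complete items [D → a .], [P → a .] — reduce-reduce conflict.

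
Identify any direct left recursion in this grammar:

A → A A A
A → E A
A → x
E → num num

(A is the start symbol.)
Yes, A is left-recursive

Direct left recursion occurs when N → N α for some non-terminal N (the right-hand side begins with the left-hand side itself).

A → A A A: LEFT RECURSIVE (starts with A)
A → E A: starts with E
A → x: starts with x
E → num num: starts with num

The grammar has direct left recursion on: A.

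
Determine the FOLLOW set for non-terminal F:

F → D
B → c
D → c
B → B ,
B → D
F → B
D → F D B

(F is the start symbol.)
{ $, 'c' }

F is the start symbol, so $ ∈ FOLLOW(F).
In D → F D B: F is followed by D B, add FIRST(D B) \ {ε} = { 'c' }

Taking the union: FOLLOW(F) = { $, 'c' }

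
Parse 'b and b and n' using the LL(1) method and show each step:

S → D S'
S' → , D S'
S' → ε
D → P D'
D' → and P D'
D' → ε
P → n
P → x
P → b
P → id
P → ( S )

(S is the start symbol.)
LL(1) parsing maintains a stack (initially the start symbol over $) and the input. At each step: if the stack top is a terminal, match it against the current input token; if it is a non-terminal N, replace it with the RHS of M[N, lookahead] (the unique production whose predict set contains the lookahead).

Stack is shown with the top on the left.

Stack          Input            Action
--------------------------------------
S $            b and b and n $  output S → D S'
D S' $         b and b and n $  output D → P D'
P D' S' $      b and b and n $  output P → b
b D' S' $      b and b and n $  match 'b'
D' S' $        and b and n $    output D' → and P D'
and P D' S' $  and b and n $    match 'and'
P D' S' $      b and n $        output P → b
b D' S' $      b and n $        match 'b'
D' S' $        and n $          output D' → and P D'
and P D' S' $  and n $          match 'and'
P D' S' $      n $              output P → n
n D' S' $      n $              match 'n'
D' S' $        $                output D' → ε
S' $           $                output S' → ε
$              $                accept

The string is accepted.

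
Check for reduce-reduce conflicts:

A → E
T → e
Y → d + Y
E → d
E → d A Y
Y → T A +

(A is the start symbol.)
Augment with A' → A and build the canonical LR(0) collection (I0 = CLOSURE({[A' → . A]}), then GOTO on every symbol after a dot until no new states appear). It has 13 states:
  I0: { [A → . E], [A' → . A], [E → . d A Y], [E → . d] }  — shift
  I1: { [A' → A .] }  — accept
  I2: { [A → E .] }  — reduce
  I3: { [A → . E], [E → . d A Y], [E → . d], [E → d . A Y], [E → d .] }  — shift, reduce
  I4: { [E → d A . Y], [T → . e], [Y → . T A +], [Y → . d + Y] }  — shift
  I5: { [A → . E], [E → . d A Y], [E → . d], [Y → T . A +] }  — shift
  I6: { [E → d A Y .] }  — reduce
  I7: { [Y → d . + Y] }  — shift
  I8: { [T → e .] }  — reduce
  I9: { [T → . e], [Y → . T A +], [Y → . d + Y], [Y → d + . Y] }  — shift
  I10: { [Y → d + Y .] }  — reduce
  I11: { [Y → T A . +] }  — shift
  I12: { [Y → T A + .] }  — reduce

No state contains more than one complete item.

Answer: No reduce-reduce conflicts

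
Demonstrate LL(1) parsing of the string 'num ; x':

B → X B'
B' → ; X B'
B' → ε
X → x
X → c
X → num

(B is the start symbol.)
Stack is shown with the top on the left.

Stack     Input      Action
---------------------------
B $       num ; x $  output B → X B'
X B' $    num ; x $  output X → num
num B' $  num ; x $  match 'num'
B' $      ; x $      output B' → ; X B'
; X B' $  ; x $      match ';'
X B' $    x $        output X → x
x B' $    x $        match 'x'
B' $      $          output B' → ε
$         $          accept

The string is accepted.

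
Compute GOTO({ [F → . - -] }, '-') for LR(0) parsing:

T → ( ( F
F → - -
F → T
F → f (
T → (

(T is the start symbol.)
{ [F → - . -] }

GOTO(I, '-') = CLOSURE({ [A → αX.β] : [A → α.Xβ] ∈ I, X = '-' })

Items with dot before '-', with the dot advanced:
  [F → . - -] → [F → - . -]
Closure adds nothing (no advanced item has the dot before a non-terminal).

GOTO = { [F → - . -] }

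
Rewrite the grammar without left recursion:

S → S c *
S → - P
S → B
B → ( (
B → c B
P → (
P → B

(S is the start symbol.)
S → - P S'
S → B S'
S' → c * S'
S' → ε
B → ( (
B → c B
P → (
P → B

S is directly left-recursive. The standard transformation for
  A → A α₁ | ... | A α_m | β₁ | ... | β_n
is
  A  → β₁ A' | ... | β_n A'
  A' → α₁ A' | ... | α_m A' | ε

S → - P becomes S → - P S'
S → B becomes S → B S'
S → S c * becomes S' → c * S'
Add S' → ε

Productions for other non-terminals are unchanged:
  B → ( (
  B → c B
  P → (
  P → B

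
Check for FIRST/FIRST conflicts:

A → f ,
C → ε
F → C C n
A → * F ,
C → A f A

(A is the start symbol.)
A FIRST/FIRST conflict occurs when two productions N → α and N → β for the same non-terminal have FIRST(α) ∩ FIRST(β) ≠ ∅ (with ε ∈ FIRST of a nullable right-hand side, so two nullable alternatives also conflict).

FIRST sets of the non-terminals at (or reachable through a nullable prefix from) the front of some alternative:
  FIRST(A) = { '*', 'f' }

Productions for A:
  A → f ,: FIRST = { 'f' }
  A → * F ,: FIRST = { '*' }
Productions for C:
  C → ε: FIRST = { ε }
  C → A f A: FIRST = { '*', 'f' }
F has only one production, so no FIRST/FIRST conflict is possible there.

All alternatives of each non-terminal have pairwise disjoint FIRST sets.

Answer: No FIRST/FIRST conflicts.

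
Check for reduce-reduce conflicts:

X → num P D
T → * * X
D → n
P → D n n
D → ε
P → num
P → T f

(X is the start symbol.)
No reduce-reduce conflicts

A reduce-reduce conflict occurs when an LR(0) state has two complete items [A → α .] and [B → β .] — both call for a reduction, and with no lookahead the parser cannot choose between them.

Augment with X' → X and build the canonical LR(0) collection (I0 = CLOSURE({[X' → . X]}), then GOTO on every symbol after a dot until no new states appear). It has 15 states:
  I0: { [X → . num P D], [X' → . X] }  — shift
  I1: { [X' → X .] }  — accept
  I2: { [D → . n], [D → .], [P → . D n n], [P → . T f], [P → . num], [T → . * * X], [X → num . P D] }  — shift, reduce
  I3: { [T → * . * X] }  — shift
  I4: { [P → D . n n] }  — shift
  I5: { [D → . n], [D → .], [X → num P . D] }  — shift, reduce
  I6: { [P → T . f] }  — shift
  I7: { [D → n .] }  — reduce
  I8: { [P → num .] }  — reduce
  I9: { [P → T f .] }  — reduce
  I10: { [X → num P D .] }  — reduce
  I11: { [P → D n . n] }  — shift
  I12: { [P → D n n .] }  — reduce
  I13: { [T → * * . X], [X → . num P D] }  — shift
  I14: { [T → * * X .] }  — reduce

No state contains more than one complete item.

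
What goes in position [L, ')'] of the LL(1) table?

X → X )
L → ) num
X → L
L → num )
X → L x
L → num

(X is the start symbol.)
L → ) num

To find M[L, ')'], we find productions for L where ')' is in the predict set (PREDICT(N → α) = (FIRST(α) \ {ε}) ∪ (FOLLOW(N) if α ⇒* ε)).

L → ) num: PREDICT = { ')' }
  ')' is in predict set, so this production goes in M[L, ')']
L → num ): PREDICT = { 'num' }
L → num: PREDICT = { 'num' }

M[L, ')'] = L → ) num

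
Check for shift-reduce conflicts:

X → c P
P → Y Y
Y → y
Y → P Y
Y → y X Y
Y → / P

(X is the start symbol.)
Yes — I4: [X → c P .] vs [Y → . / P]; I6: [Y → y .] vs [X → . c P]; I9: [Y → y X Y .] vs [Y → . / P]; I10: [P → Y Y .] vs [Y → . / P]; I11: [Y → P Y .] vs [Y → . / P]; I12: [Y → / P .] vs [Y → . / P]

Augment with X' → X and build the canonical LR(0) collection (I0 = CLOSURE({[X' → . X]}), then GOTO on every symbol after a dot until no new states appear). It has 13 states:
  I0: { [X → . c P], [X' → . X] }  — shift
  I1: { [X' → X .] }  — accept
  I2: { [P → . Y Y], [X → c . P], [Y → . / P], [Y → . P Y], [Y → . y X Y], [Y → . y] }  — shift
  I3: { [P → . Y Y], [Y → . / P], [Y → . P Y], [Y → . y X Y], [Y → . y], [Y → / . P] }  — shift
  I4: { [P → . Y Y], [X → c P .], [Y → . / P], [Y → . P Y], [Y → . y X Y], [Y → . y], [Y → P . Y] }  — shift, reduce
  I5: { [P → . Y Y], [P → Y . Y], [Y → . / P], [Y → . P Y], [Y → . y X Y], [Y → . y] }  — shift
  I6: { [X → . c P], [Y → y . X Y], [Y → y .] }  — shift, reduce
  I7: { [P → . Y Y], [Y → . / P], [Y → . P Y], [Y → . y X Y], [Y → . y], [Y → y X . Y] }  — shift
  I8: { [P → . Y Y], [Y → . / P], [Y → . P Y], [Y → . y X Y], [Y → . y], [Y → P . Y] }  — shift
  I9: { [P → . Y Y], [P → Y . Y], [Y → . / P], [Y → . P Y], [Y → . y X Y], [Y → . y], [Y → y X Y .] }  — shift, reduce
  I10: { [P → . Y Y], [P → Y . Y], [P → Y Y .], [Y → . / P], [Y → . P Y], [Y → . y X Y], [Y → . y] }  — shift, reduce
  I11: { [P → . Y Y], [P → Y . Y], [Y → . / P], [Y → . P Y], [Y → . y X Y], [Y → . y], [Y → P Y .] }  — shift, reduce
  I12: { [P → . Y Y], [Y → . / P], [Y → . P Y], [Y → . y X Y], [Y → . y], [Y → / P .], [Y → P . Y] }  — shift, reduce

I4 contains reduce item [X → c P .] and shift items [Y → . / P], [Y → . y], [Y → . y X Y] — shift-reduce conflict.
I6 contains reduce item [Y → y .] and shift item [X → . c P] — shift-reduce conflict.
I9 contains reduce item [Y → y X Y .] and shift items [Y → . / P], [Y → . y], [Y → . y X Y] — shift-reduce conflict.
I10 contains reduce item [P → Y Y .] and shift items [Y → . / P], [Y → . y], [Y → . y X Y] — shift-reduce conflict.
I11 contains reduce item [Y → P Y .] and shift items [Y → . / P], [Y → . y], [Y → . y X Y] — shift-reduce conflict.
I12 contains reduce item [Y → / P .] and shift items [Y → . / P], [Y → . y], [Y → . y X Y] — shift-reduce conflict.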